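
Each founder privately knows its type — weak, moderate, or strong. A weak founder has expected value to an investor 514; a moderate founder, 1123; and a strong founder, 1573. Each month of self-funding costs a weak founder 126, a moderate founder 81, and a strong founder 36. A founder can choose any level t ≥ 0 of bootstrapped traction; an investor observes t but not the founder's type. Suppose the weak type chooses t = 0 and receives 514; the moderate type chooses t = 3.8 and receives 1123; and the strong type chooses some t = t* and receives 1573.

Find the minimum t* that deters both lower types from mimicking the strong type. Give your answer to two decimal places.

9.36

Weak type (on-path payoff 514) won't mimic when 514 ≥ 1573 − 126·t*, i.e. t* ≥ 8.40.
Moderate type (on-path payoff 1123 − 81×3.8 = 815.2) won't mimic when 815.2 ≥ 1573 − 81·t*, i.e. t* ≥ 9.36.
Both must hold, so t* = max(8.40, 9.36) = 9.36. The moderate type's constraint binds.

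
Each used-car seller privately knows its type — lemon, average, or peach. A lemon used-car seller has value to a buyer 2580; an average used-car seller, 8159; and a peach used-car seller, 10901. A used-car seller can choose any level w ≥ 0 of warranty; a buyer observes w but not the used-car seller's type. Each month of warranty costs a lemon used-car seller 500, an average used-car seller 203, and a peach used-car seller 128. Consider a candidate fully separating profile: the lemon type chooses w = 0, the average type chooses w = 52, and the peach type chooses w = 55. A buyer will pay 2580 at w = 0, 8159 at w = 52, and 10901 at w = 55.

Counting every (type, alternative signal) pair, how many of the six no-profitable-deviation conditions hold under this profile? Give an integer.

Lemon (own payoff 2580): to w=52 gives 8159 − 500×52 = -17841 → no gain ✓; to w=55 gives 10901 − 500×55 = -16599 → no gain ✓.
Peach (own payoff 10901 − 128×55 = 3861): to w=0 gives 2580 → no gain ✓; to w=52 gives 8159 − 128×52 = 1503 → no gain ✓.
Average (own payoff 8159 − 203×52 = -2397): to w=0 gives 2580 → profitable ✗; to w=55 gives 10901 − 203×55 = -264 → profitable ✗.
4 of the 6 constraints hold; not an equilibrium.

4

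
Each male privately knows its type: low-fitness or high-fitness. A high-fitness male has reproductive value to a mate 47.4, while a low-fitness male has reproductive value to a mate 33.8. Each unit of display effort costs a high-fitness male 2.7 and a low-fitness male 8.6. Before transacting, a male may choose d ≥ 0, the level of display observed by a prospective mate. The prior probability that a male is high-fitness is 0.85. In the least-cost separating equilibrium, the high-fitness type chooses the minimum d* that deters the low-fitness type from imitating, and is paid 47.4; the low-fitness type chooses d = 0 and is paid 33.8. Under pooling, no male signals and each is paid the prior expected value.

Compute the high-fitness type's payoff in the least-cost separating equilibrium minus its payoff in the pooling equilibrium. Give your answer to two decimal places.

-2.23

Least-cost separating signal: d* solves 33.8 = 47.4 − 8.6·d*, so d* = (47.4 − 33.8)/8.6 ≈ 1.5814.
High-fitness type's separating payoff: 47.4 − 2.7 × d* = 47.4 − 2.7 × (47.4 − 33.8)/8.6 = 47.4 − 36.72/8.6 ≈ 43.1302.
Pooling payoff: 0.85 × 47.4 + 0.15 × 33.8 = 45.36.
Difference: 43.1302 − 45.36 = -2.2298, i.e. -2.23 to two decimal places.
The high-fitness type would prefer the pooling outcome.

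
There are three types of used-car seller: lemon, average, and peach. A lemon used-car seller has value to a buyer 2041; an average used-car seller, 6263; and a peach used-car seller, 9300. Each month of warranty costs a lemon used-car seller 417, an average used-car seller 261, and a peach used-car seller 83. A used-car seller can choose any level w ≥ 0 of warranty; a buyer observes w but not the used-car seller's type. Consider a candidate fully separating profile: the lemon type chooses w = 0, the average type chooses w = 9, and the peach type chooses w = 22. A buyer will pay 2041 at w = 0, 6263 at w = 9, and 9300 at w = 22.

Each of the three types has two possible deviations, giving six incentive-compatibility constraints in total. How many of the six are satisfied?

Lemon (own payoff 2041): to w=9 gives 6263 − 417×9 = 2510 → profitable ✗; to w=22 gives 9300 − 417×22 = 126 → no gain ✓.
Average (own payoff 6263 − 261×9 = 3914): to w=0 gives 2041 → no gain ✓; to w=22 gives 9300 − 261×22 = 3558 → no gain ✓.
Peach (own payoff 9300 − 83×22 = 7474): to w=0 gives 2041 → no gain ✓; to w=9 gives 6263 − 83×9 = 5516 → no gain ✓.
5 of the 6 constraints hold; not an equilibrium.

5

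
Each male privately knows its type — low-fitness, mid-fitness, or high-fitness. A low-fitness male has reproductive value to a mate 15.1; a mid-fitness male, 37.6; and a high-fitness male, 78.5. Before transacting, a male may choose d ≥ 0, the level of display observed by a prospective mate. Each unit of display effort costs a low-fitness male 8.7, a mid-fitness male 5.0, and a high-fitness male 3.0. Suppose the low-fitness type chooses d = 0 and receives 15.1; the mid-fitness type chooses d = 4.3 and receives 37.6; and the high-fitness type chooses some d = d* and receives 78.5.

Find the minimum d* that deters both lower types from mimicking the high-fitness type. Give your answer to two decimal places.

Low-fitness type (on-path payoff 15.1) won't mimic when 15.1 ≥ 78.5 − 8.7·d*, i.e. d* ≥ 7.29.
Mid-fitness type (on-path payoff 37.6 − 5.0×4.3 = 16.1) won't mimic when 16.1 ≥ 78.5 − 5.0·d*, i.e. d* ≥ 12.48.
Both must hold, so d* = max(7.29, 12.48) = 12.48. The mid-fitness type's constraint binds.

12.48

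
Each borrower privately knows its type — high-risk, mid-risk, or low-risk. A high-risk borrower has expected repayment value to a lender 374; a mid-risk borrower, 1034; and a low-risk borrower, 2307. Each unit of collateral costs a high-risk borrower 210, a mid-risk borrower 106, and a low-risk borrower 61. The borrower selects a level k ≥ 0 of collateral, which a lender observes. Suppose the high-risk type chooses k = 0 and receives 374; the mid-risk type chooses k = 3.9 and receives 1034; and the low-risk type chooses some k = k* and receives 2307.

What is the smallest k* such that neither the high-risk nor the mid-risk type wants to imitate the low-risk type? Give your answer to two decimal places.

15.91

High-risk type (on-path payoff 374) won't mimic when 374 ≥ 2307 − 210·k*, i.e. k* ≥ 9.20.
Mid-risk type (on-path payoff 1034 − 106×3.9 = 620.6) won't mimic when 620.6 ≥ 2307 − 106·k*, i.e. k* ≥ 15.91.
Both must hold, so k* = max(9.20, 15.91) = 15.91. The mid-risk type's constraint binds.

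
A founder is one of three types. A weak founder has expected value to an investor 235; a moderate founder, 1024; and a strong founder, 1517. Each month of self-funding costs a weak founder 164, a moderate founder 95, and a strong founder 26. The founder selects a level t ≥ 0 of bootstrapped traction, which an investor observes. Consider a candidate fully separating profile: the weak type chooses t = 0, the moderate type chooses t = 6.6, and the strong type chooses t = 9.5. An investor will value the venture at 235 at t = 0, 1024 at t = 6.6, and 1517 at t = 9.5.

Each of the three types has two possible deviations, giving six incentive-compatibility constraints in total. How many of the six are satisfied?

Moderate (own payoff 1024 − 95×6.6 = 397): to t=0 gives 235 → no gain ✓; to t=9.5 gives 1517 − 95×9.5 = 614.5 → profitable ✗.
Strong (own payoff 1517 − 26×9.5 = 1270): to t=0 gives 235 → no gain ✓; to t=6.6 gives 1024 − 26×6.6 = 852.4 → no gain ✓.
Weak (own payoff 235): to t=6.6 gives 1024 − 164×6.6 = -58.4 → no gain ✓; to t=9.5 gives 1517 − 164×9.5 = -41 → no gain ✓.
5 of the 6 constraints hold; not an equilibrium.

5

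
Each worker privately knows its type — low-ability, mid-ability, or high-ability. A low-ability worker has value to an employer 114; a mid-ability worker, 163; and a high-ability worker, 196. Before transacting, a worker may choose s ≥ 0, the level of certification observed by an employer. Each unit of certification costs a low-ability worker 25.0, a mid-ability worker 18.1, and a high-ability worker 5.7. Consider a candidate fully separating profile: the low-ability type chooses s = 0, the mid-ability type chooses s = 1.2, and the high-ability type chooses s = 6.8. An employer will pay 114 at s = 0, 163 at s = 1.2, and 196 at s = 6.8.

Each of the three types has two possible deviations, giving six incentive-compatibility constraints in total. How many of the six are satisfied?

5

Low-ability (own payoff 114): to s=1.2 gives 163 − 25.0×1.2 = 133 → profitable ✗; to s=6.8 gives 196 − 25.0×6.8 = 26 → no gain ✓.
High-ability (own payoff 196 − 5.7×6.8 = 157.24): to s=0 gives 114 → no gain ✓; to s=1.2 gives 163 − 5.7×1.2 = 156.16 → no gain ✓.
Mid-ability (own payoff 163 − 18.1×1.2 = 141.28): to s=0 gives 114 → no gain ✓; to s=6.8 gives 196 − 18.1×6.8 = 72.92 → no gain ✓.
5 of the 6 constraints hold; not an equilibrium.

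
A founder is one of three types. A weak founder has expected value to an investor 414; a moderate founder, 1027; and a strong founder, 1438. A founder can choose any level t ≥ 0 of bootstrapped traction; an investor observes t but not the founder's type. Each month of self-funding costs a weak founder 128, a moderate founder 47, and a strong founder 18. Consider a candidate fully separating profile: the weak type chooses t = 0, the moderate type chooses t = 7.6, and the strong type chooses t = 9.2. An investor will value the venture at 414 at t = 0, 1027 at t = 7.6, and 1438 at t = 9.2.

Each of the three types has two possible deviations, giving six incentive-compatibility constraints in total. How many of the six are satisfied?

5

Weak (own payoff 414): to t=7.6 gives 1027 − 128×7.6 = 54.2 → no gain ✓; to t=9.2 gives 1438 − 128×9.2 = 260.4 → no gain ✓.
Moderate (own payoff 1027 − 47×7.6 = 669.8): to t=0 gives 414 → no gain ✓; to t=9.2 gives 1438 − 47×9.2 = 1005.6 → profitable ✗.
Strong (own payoff 1438 − 18×9.2 = 1272.4): to t=0 gives 414 → no gain ✓; to t=7.6 gives 1027 − 18×7.6 = 890.2 → no gain ✓.
5 of the 6 constraints hold; not an equilibrium.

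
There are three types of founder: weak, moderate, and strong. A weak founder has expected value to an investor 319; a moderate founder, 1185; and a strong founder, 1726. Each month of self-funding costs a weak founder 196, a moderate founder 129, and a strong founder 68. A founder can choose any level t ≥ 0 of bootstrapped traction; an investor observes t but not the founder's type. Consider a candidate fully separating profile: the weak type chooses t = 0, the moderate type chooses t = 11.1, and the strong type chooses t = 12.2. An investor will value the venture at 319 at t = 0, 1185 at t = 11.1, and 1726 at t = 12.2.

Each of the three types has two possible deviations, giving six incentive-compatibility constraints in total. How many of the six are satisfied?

4

Strong (own payoff 1726 − 68×12.2 = 896.4): to t=0 gives 319 → no gain ✓; to t=11.1 gives 1185 − 68×11.1 = 430.2 → no gain ✓.
Moderate (own payoff 1185 − 129×11.1 = -246.9): to t=0 gives 319 → profitable ✗; to t=12.2 gives 1726 − 129×12.2 = 152.2 → profitable ✗.
Weak (own payoff 319): to t=11.1 gives 1185 − 196×11.1 = -990.6 → no gain ✓; to t=12.2 gives 1726 − 196×12.2 = -665.2 → no gain ✓.
4 of the 6 constraints hold; not an equilibrium.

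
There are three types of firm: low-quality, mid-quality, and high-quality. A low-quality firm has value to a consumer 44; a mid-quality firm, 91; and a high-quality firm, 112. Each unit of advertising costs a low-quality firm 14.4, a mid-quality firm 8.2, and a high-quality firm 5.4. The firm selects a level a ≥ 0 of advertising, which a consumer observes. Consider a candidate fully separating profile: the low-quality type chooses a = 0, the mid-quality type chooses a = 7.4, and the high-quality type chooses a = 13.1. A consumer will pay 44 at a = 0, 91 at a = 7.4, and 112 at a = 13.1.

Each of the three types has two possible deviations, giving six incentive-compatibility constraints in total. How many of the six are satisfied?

3

Mid-quality (own payoff 91 − 8.2×7.4 = 30.32): to a=0 gives 44 → profitable ✗; to a=13.1 gives 112 − 8.2×13.1 = 4.58 → no gain ✓.
Low-quality (own payoff 44): to a=7.4 gives 91 − 14.4×7.4 = -15.56 → no gain ✓; to a=13.1 gives 112 − 14.4×13.1 = -76.64 → no gain ✓.
High-quality (own payoff 112 − 5.4×13.1 = 41.26): to a=0 gives 44 → profitable ✗; to a=7.4 gives 91 − 5.4×7.4 = 51.04 → profitable ✗.
3 of the 6 constraints hold; not an equilibrium.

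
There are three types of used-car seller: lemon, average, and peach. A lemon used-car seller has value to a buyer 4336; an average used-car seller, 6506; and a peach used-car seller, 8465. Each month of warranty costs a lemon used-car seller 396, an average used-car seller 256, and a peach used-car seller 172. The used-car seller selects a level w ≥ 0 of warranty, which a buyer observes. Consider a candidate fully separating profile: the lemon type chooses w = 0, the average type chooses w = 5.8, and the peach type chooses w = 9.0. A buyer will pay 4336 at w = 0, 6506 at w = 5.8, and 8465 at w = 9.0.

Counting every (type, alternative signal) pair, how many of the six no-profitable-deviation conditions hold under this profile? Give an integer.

Average (own payoff 6506 − 256×5.8 = 5021.2): to w=0 gives 4336 → no gain ✓; to w=9.0 gives 8465 − 256×9.0 = 6161 → profitable ✗.
Lemon (own payoff 4336): to w=5.8 gives 6506 − 396×5.8 = 4209.2 → no gain ✓; to w=9.0 gives 8465 − 396×9.0 = 4901 → profitable ✗.
Peach (own payoff 8465 − 172×9.0 = 6917): to w=0 gives 4336 → no gain ✓; to w=5.8 gives 6506 − 172×5.8 = 5508.4 → no gain ✓.
4 of the 6 constraints hold; not an equilibrium.

4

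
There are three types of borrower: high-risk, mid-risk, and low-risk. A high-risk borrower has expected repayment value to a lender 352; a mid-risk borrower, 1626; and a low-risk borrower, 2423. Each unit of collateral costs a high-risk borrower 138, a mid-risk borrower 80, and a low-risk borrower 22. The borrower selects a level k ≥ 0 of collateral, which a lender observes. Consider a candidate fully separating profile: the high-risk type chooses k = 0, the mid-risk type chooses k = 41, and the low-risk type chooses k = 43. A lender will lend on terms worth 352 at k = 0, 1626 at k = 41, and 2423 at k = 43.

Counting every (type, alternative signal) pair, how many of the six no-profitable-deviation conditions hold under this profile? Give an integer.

High-risk (own payoff 352): to k=41 gives 1626 − 138×41 = -4032 → no gain ✓; to k=43 gives 2423 − 138×43 = -3511 → no gain ✓.
Mid-risk (own payoff 1626 − 80×41 = -1654): to k=0 gives 352 → profitable ✗; to k=43 gives 2423 − 80×43 = -1017 → profitable ✗.
Low-risk (own payoff 2423 − 22×43 = 1477): to k=0 gives 352 → no gain ✓; to k=41 gives 1626 − 22×41 = 724 → no gain ✓.
4 of the 6 constraints hold; not an equilibrium.

4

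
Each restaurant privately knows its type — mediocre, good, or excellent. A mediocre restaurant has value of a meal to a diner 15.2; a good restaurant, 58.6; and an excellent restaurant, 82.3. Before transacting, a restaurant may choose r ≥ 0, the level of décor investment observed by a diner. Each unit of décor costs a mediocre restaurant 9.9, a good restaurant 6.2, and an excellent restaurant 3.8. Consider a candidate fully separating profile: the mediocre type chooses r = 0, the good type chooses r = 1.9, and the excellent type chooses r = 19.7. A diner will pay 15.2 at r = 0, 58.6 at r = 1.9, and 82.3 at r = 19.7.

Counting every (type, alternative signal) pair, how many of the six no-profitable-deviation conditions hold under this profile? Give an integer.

3

Good (own payoff 58.6 − 6.2×1.9 = 46.82): to r=0 gives 15.2 → no gain ✓; to r=19.7 gives 82.3 − 6.2×19.7 = -39.84 → no gain ✓.
Excellent (own payoff 82.3 − 3.8×19.7 = 7.44): to r=0 gives 15.2 → profitable ✗; to r=1.9 gives 58.6 − 3.8×1.9 = 51.38 → profitable ✗.
Mediocre (own payoff 15.2): to r=1.9 gives 58.6 − 9.9×1.9 = 39.79 → profitable ✗; to r=19.7 gives 82.3 − 9.9×19.7 = -112.73 → no gain ✓.
3 of the 6 constraints hold; not an equilibrium.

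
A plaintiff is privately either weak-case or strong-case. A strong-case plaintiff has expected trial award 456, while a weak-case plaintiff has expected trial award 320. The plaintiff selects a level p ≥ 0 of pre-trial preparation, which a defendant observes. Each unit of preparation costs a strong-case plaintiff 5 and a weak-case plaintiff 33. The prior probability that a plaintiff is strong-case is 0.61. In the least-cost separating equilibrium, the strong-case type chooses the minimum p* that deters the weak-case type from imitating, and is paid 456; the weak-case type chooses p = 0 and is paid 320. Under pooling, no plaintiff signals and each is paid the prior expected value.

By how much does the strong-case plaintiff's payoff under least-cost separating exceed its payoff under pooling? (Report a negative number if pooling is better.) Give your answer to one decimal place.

32.4

Least-cost separating signal: p* solves 320 = 456 − 33·p*, so p* = (456 − 320)/33 ≈ 4.1212.
Strong-case type's separating payoff: 456 − 5 × p* = 456 − 5 × (456 − 320)/33 = 456 − 680/33 ≈ 435.394.
Pooling payoff: 0.61 × 456 + 0.39 × 320 = 402.96.
Difference: 435.394 − 402.96 = 32.434, i.e. 32.4 to one decimal place.
The strong-case type prefers to separate.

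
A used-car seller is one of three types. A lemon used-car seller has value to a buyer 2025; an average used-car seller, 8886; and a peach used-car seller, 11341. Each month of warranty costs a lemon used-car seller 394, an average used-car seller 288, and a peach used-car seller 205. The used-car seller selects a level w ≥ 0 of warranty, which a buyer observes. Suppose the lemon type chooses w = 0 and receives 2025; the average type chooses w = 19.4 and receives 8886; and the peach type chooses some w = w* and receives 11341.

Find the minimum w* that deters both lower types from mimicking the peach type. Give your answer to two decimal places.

Lemon type (on-path payoff 2025) won't mimic when 2025 ≥ 11341 − 394·w*, i.e. w* ≥ 23.64.
Average type (on-path payoff 8886 − 288×19.4 = 3298.8) won't mimic when 3298.8 ≥ 11341 − 288·w*, i.e. w* ≥ 27.92.
Both must hold, so w* = max(23.64, 27.92) = 27.92. The average type's constraint binds.

27.92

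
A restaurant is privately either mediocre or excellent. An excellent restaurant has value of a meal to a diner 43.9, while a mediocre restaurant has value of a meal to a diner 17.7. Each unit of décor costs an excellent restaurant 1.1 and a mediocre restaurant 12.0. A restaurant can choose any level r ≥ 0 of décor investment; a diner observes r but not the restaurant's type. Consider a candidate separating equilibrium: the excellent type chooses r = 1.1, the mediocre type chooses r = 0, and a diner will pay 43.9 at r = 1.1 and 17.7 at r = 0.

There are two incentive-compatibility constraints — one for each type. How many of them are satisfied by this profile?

1

Mediocre type: stay at 0 → 17.7; mimic → 43.9 − 12.0 × 1.1 = 30.7. IC fails (17.7 < 30.7).
Excellent type: signal → 43.9 − 1.1 × 1.1 = 42.69; deviate to 0 → 17.7. IC holds (42.69 ≥ 17.7).
1 of 2 constraints hold, so this profile is not an equilibrium.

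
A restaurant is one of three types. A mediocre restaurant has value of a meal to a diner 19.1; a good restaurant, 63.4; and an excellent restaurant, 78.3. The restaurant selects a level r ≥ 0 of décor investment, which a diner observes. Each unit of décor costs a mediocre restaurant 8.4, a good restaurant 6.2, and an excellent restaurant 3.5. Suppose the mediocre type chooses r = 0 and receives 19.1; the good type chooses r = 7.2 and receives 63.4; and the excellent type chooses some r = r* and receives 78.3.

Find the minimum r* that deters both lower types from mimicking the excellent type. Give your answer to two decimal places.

9.60

Good type (on-path payoff 63.4 − 6.2×7.2 = 18.76) won't mimic when 18.76 ≥ 78.3 − 6.2·r*, i.e. r* ≥ 9.60.
Mediocre type (on-path payoff 19.1) won't mimic when 19.1 ≥ 78.3 − 8.4·r*, i.e. r* ≥ 7.05.
Both must hold, so r* = max(7.05, 9.60) = 9.60. The good type's constraint binds.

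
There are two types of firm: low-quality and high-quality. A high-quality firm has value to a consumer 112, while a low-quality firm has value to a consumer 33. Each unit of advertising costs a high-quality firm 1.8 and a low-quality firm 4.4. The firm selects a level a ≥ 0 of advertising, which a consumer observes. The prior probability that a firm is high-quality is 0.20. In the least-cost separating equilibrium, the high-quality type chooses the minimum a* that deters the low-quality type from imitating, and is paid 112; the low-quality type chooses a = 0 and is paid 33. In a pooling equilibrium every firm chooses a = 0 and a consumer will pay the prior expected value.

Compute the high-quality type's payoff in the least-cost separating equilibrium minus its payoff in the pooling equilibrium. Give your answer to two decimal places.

Least-cost separating signal: a* solves 33 = 112 − 4.4·a*, so a* = (112 − 33)/4.4 ≈ 17.9545.
High-quality type's separating payoff: 112 − 1.8 × a* = 112 − 1.8 × (112 − 33)/4.4 = 112 − 142.2/4.4 ≈ 79.6818.
Pooling payoff: 0.20 × 112 + 0.80 × 33 = 48.8.
Difference: 79.6818 − 48.8 = 30.8818, i.e. 30.88 to two decimal places.
The high-quality type prefers to separate.

30.88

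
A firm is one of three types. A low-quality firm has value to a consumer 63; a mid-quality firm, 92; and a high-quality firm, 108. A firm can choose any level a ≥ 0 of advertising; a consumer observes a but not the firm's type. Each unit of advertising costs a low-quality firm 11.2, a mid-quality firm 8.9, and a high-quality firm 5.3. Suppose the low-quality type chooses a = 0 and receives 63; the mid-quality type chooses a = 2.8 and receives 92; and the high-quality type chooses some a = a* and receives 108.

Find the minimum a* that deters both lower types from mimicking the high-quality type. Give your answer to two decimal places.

Low-quality type (on-path payoff 63) won't mimic when 63 ≥ 108 − 11.2·a*, i.e. a* ≥ 4.02.
Mid-quality type (on-path payoff 92 − 8.9×2.8 = 67.08) won't mimic when 67.08 ≥ 108 − 8.9·a*, i.e. a* ≥ 4.60.
Both must hold, so a* = max(4.02, 4.60) = 4.60. The mid-quality type's constraint binds.

4.60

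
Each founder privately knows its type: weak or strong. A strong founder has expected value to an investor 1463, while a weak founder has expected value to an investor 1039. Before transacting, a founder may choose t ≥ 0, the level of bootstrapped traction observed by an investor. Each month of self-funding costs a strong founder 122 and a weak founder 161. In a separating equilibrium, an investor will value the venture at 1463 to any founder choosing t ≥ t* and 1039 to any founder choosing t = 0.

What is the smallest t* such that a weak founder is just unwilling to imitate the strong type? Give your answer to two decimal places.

A weak founder choosing t = 0 receives 1039.
Imitating at t* instead would pay 1463 at cost 161·t*, netting 1463 − 161·t*.
Indifference: 1039 = 1463 − 161·t*, so t* = (1463 − 1039) / 161 ≈ 2.63.
This is the weak type's binding incentive-compatibility constraint; any t ≥ 2.63 sustains separation on that side.

2.63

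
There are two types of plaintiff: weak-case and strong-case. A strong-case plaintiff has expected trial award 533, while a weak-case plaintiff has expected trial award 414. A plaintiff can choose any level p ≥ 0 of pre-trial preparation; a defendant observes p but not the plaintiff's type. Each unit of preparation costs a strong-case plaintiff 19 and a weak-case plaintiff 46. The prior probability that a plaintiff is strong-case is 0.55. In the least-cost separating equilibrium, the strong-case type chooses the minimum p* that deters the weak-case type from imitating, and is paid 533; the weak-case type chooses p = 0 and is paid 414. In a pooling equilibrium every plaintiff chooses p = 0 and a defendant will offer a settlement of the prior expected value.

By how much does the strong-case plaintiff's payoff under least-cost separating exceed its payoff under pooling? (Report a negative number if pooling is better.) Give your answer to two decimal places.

4.40

Least-cost separating signal: p* solves 414 = 533 − 46·p*, so p* = (533 − 414)/46 ≈ 2.5870.
Strong-case type's separating payoff: 533 − 19 × p* = 533 − 19 × (533 − 414)/46 = 533 − 2261/46 ≈ 483.8478.
Pooling payoff: 0.55 × 533 + 0.45 × 414 = 479.45.
Difference: 483.8478 − 479.45 = 4.3978, i.e. 4.40 to two decimal places.
The strong-case type prefers to separate.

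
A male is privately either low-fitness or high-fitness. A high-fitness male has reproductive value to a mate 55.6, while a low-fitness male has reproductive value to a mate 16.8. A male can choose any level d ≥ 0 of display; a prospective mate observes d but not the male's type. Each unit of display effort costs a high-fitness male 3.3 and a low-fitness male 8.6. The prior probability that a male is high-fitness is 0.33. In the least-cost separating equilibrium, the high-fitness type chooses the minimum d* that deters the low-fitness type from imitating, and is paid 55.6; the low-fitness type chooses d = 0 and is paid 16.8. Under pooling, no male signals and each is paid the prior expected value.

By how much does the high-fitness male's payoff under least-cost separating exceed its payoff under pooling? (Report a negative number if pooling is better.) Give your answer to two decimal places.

11.11

Least-cost separating signal: d* solves 16.8 = 55.6 − 8.6·d*, so d* = (55.6 − 16.8)/8.6 ≈ 4.5116.
High-fitness type's separating payoff: 55.6 − 3.3 × d* = 55.6 − 3.3 × (55.6 − 16.8)/8.6 = 55.6 − 128.04/8.6 ≈ 40.7116.
Pooling payoff: 0.33 × 55.6 + 0.67 × 16.8 = 29.604.
Difference: 40.7116 − 29.604 = 11.1076, i.e. 11.11 to two decimal places.
The high-fitness type prefers to separate.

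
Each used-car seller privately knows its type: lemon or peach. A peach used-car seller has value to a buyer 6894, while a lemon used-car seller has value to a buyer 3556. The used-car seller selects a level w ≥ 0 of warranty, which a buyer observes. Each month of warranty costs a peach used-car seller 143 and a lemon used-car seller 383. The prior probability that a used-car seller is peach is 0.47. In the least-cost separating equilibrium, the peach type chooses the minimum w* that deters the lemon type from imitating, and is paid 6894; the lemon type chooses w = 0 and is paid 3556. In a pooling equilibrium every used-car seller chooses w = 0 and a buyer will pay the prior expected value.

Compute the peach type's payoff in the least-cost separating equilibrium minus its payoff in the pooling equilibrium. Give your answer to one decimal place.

Least-cost separating signal: w* solves 3556 = 6894 − 383·w*, so w* = (6894 − 3556)/383 ≈ 8.7154.
Peach type's separating payoff: 6894 − 143 × w* = 6894 − 143 × (6894 − 3556)/383 = 6894 − 477334/383 ≈ 5647.697.
Pooling payoff: 0.47 × 6894 + 0.53 × 3556 = 5124.86.
Difference: 5647.697 − 5124.86 = 522.837, i.e. 522.8 to one decimal place.
The peach type prefers to separate.

522.8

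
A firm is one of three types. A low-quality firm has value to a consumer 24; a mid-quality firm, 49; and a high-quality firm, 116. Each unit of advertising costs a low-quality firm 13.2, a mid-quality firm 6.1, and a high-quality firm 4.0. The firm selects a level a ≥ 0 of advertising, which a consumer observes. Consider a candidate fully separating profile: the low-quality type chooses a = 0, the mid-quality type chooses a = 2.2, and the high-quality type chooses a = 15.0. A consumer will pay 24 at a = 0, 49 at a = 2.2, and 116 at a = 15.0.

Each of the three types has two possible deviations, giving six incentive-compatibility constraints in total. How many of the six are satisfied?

Low-quality (own payoff 24): to a=2.2 gives 49 − 13.2×2.2 = 19.96 → no gain ✓; to a=15.0 gives 116 − 13.2×15.0 = -82 → no gain ✓.
Mid-quality (own payoff 49 − 6.1×2.2 = 35.58): to a=0 gives 24 → no gain ✓; to a=15.0 gives 116 − 6.1×15.0 = 24.5 → no gain ✓.
High-quality (own payoff 116 − 4.0×15.0 = 56): to a=0 gives 24 → no gain ✓; to a=2.2 gives 49 − 4.0×2.2 = 40.2 → no gain ✓.
6 of the 6 constraints hold; this profile is a separating equilibrium.

6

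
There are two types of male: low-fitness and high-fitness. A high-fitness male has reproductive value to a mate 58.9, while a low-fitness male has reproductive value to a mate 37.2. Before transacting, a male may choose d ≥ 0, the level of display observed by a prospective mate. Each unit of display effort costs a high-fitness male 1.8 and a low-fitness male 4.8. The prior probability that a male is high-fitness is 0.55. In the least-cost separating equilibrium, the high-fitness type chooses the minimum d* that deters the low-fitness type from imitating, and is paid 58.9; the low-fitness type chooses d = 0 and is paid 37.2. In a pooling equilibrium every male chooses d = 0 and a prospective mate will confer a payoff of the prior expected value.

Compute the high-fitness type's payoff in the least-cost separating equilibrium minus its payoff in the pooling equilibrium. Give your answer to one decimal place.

1.6

Least-cost separating signal: d* solves 37.2 = 58.9 − 4.8·d*, so d* = (58.9 − 37.2)/4.8 ≈ 4.5208.
High-fitness type's separating payoff: 58.9 − 1.8 × d* = 58.9 − 1.8 × (58.9 − 37.2)/4.8 = 58.9 − 39.06/4.8 ≈ 50.763.
Pooling payoff: 0.55 × 58.9 + 0.45 × 37.2 = 49.135.
Difference: 50.763 − 49.135 = 1.628, i.e. 1.6 to one decimal place.
The high-fitness type prefers to separate.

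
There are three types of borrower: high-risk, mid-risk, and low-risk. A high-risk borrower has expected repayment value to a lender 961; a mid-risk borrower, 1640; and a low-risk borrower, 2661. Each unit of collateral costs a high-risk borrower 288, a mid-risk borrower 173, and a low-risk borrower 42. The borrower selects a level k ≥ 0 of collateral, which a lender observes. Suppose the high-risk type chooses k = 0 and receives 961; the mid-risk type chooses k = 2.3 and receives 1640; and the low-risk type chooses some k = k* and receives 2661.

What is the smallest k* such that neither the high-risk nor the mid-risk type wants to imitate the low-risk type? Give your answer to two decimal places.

Mid-risk type (on-path payoff 1640 − 173×2.3 = 1242.1) won't mimic when 1242.1 ≥ 2661 − 173·k*, i.e. k* ≥ 8.20.
High-risk type (on-path payoff 961) won't mimic when 961 ≥ 2661 − 288·k*, i.e. k* ≥ 5.90.
Both must hold, so k* = max(5.90, 8.20) = 8.20. The mid-risk type's constraint binds.

8.20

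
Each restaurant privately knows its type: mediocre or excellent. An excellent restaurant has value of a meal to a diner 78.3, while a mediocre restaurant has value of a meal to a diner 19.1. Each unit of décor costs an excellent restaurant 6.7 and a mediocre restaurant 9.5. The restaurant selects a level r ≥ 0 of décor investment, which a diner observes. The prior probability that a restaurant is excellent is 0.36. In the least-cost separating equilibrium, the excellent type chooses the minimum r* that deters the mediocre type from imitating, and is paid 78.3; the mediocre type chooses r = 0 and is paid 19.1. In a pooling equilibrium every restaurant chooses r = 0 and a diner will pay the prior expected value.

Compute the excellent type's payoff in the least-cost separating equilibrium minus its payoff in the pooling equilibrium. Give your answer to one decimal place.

Least-cost separating signal: r* solves 19.1 = 78.3 − 9.5·r*, so r* = (78.3 − 19.1)/9.5 ≈ 6.2316.
Excellent type's separating payoff: 78.3 − 6.7 × r* = 78.3 − 6.7 × (78.3 − 19.1)/9.5 = 78.3 − 396.64/9.5 ≈ 36.548.
Pooling payoff: 0.36 × 78.3 + 0.64 × 19.1 = 40.412.
Difference: 36.548 − 40.412 = -3.864, i.e. -3.9 to one decimal place.
The excellent type would prefer the pooling outcome.

-3.9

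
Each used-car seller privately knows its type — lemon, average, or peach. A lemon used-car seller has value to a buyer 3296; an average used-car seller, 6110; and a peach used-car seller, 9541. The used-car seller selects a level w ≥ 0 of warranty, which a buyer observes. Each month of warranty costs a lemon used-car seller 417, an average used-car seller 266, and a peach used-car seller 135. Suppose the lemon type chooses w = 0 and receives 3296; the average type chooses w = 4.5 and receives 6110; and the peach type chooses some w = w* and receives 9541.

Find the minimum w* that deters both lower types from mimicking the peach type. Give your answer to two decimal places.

17.40

Lemon type (on-path payoff 3296) won't mimic when 3296 ≥ 9541 − 417·w*, i.e. w* ≥ 14.98.
Average type (on-path payoff 6110 − 266×4.5 = 4913) won't mimic when 4913 ≥ 9541 − 266·w*, i.e. w* ≥ 17.40.
Both must hold, so w* = max(14.98, 17.40) = 17.40. The average type's constraint binds.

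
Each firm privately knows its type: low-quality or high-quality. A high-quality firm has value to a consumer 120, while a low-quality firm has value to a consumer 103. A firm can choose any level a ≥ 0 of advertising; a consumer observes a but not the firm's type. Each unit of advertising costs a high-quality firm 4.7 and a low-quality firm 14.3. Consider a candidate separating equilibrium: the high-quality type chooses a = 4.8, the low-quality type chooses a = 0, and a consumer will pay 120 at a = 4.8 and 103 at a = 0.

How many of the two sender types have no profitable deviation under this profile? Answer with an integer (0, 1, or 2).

1

High-quality type: signal → 120 − 4.7 × 4.8 = 97.44; deviate to 0 → 103. IC fails (97.44 < 103).
Low-quality type: stay at 0 → 103; mimic → 120 − 14.3 × 4.8 = 51.36. IC holds (103 ≥ 51.36).
1 of 2 constraints hold, so this profile is not an equilibrium.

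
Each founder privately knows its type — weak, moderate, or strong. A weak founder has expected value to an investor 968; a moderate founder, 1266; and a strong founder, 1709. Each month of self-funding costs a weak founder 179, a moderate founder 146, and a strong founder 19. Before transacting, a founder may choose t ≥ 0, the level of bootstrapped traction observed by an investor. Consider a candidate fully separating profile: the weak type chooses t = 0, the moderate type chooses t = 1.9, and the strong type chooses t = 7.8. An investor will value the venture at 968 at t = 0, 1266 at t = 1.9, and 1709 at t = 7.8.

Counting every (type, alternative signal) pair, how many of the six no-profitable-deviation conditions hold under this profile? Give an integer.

Weak (own payoff 968): to t=1.9 gives 1266 − 179×1.9 = 925.9 → no gain ✓; to t=7.8 gives 1709 − 179×7.8 = 312.8 → no gain ✓.
Strong (own payoff 1709 − 19×7.8 = 1560.8): to t=0 gives 968 → no gain ✓; to t=1.9 gives 1266 − 19×1.9 = 1229.9 → no gain ✓.
Moderate (own payoff 1266 − 146×1.9 = 988.6): to t=0 gives 968 → no gain ✓; to t=7.8 gives 1709 − 146×7.8 = 570.2 → no gain ✓.
6 of the 6 constraints hold; this profile is a separating equilibrium.

6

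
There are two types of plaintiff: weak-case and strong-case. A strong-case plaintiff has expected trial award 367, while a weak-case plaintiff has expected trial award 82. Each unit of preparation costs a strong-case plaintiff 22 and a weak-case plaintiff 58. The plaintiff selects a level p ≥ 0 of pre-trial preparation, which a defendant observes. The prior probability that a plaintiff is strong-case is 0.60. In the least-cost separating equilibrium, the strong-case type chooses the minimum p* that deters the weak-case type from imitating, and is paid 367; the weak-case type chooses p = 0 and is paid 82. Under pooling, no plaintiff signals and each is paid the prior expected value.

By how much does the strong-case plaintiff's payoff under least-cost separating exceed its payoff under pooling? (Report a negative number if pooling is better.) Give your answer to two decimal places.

Least-cost separating signal: p* solves 82 = 367 − 58·p*, so p* = (367 − 82)/58 ≈ 4.9138.
Strong-case type's separating payoff: 367 − 22 × p* = 367 − 22 × (367 − 82)/58 = 367 − 6270/58 ≈ 258.8966.
Pooling payoff: 0.60 × 367 + 0.40 × 82 = 253.
Difference: 258.8966 − 253 = 5.8966, i.e. 5.90 to two decimal places.
The strong-case type prefers to separate.

5.90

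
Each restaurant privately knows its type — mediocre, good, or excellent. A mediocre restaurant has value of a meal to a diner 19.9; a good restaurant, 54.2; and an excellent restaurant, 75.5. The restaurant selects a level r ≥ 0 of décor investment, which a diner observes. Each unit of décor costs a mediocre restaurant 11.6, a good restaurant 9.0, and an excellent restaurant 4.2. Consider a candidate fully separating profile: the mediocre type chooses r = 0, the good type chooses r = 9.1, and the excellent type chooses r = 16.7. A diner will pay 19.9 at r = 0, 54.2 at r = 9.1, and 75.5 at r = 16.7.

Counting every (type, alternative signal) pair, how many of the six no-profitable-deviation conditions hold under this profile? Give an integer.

Good (own payoff 54.2 − 9.0×9.1 = -27.7): to r=0 gives 19.9 → profitable ✗; to r=16.7 gives 75.5 − 9.0×16.7 = -74.8 → no gain ✓.
Excellent (own payoff 75.5 − 4.2×16.7 = 5.36): to r=0 gives 19.9 → profitable ✗; to r=9.1 gives 54.2 − 4.2×9.1 = 15.98 → profitable ✗.
Mediocre (own payoff 19.9): to r=9.1 gives 54.2 − 11.6×9.1 = -51.36 → no gain ✓; to r=16.7 gives 75.5 − 11.6×16.7 = -118.22 → no gain ✓.
3 of the 6 constraints hold; not an equilibrium.

3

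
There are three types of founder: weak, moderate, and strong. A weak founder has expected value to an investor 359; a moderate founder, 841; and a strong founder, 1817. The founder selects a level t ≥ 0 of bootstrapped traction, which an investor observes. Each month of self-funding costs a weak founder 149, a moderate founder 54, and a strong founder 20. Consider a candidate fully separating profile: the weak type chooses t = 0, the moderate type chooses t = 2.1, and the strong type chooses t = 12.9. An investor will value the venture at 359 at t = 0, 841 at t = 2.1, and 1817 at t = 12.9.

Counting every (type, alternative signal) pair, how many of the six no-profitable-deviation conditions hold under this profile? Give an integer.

Moderate (own payoff 841 − 54×2.1 = 727.6): to t=0 gives 359 → no gain ✓; to t=12.9 gives 1817 − 54×12.9 = 1120.4 → profitable ✗.
Strong (own payoff 1817 − 20×12.9 = 1559): to t=0 gives 359 → no gain ✓; to t=2.1 gives 841 − 20×2.1 = 799 → no gain ✓.
Weak (own payoff 359): to t=2.1 gives 841 − 149×2.1 = 528.1 → profitable ✗; to t=12.9 gives 1817 − 149×12.9 = -105.1 → no gain ✓.
4 of the 6 constraints hold; not an equilibrium.

4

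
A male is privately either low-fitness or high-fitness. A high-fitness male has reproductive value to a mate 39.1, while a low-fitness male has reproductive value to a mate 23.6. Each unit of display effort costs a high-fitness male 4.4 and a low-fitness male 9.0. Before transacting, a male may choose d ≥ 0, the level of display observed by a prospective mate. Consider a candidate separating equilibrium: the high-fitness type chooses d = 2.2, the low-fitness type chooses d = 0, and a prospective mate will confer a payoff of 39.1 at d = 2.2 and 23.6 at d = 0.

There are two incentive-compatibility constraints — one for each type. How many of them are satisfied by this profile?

Low-fitness type: stay at 0 → 23.6; mimic → 39.1 − 9.0 × 2.2 = 19.3. IC holds (23.6 ≥ 19.3).
High-fitness type: signal → 39.1 − 4.4 × 2.2 = 29.42; deviate to 0 → 23.6. IC holds (29.42 ≥ 23.6).
2 of 2 constraints hold, so this is a separating equilibrium.

2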